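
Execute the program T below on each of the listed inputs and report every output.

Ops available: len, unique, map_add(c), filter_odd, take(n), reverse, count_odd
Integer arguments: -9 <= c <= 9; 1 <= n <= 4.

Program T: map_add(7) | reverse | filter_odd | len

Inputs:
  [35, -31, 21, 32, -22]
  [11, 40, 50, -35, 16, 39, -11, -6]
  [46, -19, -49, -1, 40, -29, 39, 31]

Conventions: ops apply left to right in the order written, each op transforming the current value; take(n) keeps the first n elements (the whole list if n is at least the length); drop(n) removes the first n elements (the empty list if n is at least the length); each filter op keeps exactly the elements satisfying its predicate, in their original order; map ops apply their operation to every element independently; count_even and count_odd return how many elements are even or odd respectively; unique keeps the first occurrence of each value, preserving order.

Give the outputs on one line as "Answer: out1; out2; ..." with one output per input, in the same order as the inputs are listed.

2; 4; 2

Execution, op by op:
  [35, -31, 21, 32, -22] -> [42, -24, 28, 39, -15] -> [-15, 39, 28, -24, 42] -> [-15, 39] -> 2
  [11, 40, 50, -35, 16, 39, -11, -6] -> [18, 47, 57, -28, 23, 46, -4, 1] -> [1, -4, 46, 23, -28, 57, 47, 18] -> [1, 23, 57, 47] -> 4
  [46, -19, -49, -1, 40, -29, 39, 31] -> [53, -12, -42, 6, 47, -22, 46, 38] -> [38, 46, -22, 47, 6, -42, -12, 53] -> [47, 53] -> 2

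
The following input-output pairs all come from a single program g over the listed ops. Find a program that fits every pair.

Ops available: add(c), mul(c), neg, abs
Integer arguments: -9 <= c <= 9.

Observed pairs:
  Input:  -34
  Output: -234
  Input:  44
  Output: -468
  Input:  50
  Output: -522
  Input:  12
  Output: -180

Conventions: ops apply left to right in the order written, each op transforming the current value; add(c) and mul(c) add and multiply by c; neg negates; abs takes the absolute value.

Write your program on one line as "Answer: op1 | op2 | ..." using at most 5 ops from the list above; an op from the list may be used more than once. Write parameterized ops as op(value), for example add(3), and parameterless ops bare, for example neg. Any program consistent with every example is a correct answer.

add(8) | mul(-9) | abs | neg

Check, running the answer program on each example:
  -34 -> -26 -> 234 -> 234 -> -234
  44 -> 52 -> -468 -> 468 -> -468
  50 -> 58 -> -522 -> 522 -> -522
  12 -> 20 -> -180 -> 180 -> -180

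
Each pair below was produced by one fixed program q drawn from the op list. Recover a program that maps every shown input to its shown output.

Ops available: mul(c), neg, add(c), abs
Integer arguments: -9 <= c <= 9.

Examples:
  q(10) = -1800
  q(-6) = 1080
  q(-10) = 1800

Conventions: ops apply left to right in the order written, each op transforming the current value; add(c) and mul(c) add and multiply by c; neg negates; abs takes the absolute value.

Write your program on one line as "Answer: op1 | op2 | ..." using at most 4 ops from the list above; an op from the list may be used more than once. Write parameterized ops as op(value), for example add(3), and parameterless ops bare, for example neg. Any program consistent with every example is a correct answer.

mul(6) | mul(-1) | mul(-6) | mul(-5)

Check, running the answer program on each example:
  10 -> 60 -> -60 -> 360 -> -1800
  -6 -> -36 -> 36 -> -216 -> 1080
  -10 -> -60 -> 60 -> -360 -> 1800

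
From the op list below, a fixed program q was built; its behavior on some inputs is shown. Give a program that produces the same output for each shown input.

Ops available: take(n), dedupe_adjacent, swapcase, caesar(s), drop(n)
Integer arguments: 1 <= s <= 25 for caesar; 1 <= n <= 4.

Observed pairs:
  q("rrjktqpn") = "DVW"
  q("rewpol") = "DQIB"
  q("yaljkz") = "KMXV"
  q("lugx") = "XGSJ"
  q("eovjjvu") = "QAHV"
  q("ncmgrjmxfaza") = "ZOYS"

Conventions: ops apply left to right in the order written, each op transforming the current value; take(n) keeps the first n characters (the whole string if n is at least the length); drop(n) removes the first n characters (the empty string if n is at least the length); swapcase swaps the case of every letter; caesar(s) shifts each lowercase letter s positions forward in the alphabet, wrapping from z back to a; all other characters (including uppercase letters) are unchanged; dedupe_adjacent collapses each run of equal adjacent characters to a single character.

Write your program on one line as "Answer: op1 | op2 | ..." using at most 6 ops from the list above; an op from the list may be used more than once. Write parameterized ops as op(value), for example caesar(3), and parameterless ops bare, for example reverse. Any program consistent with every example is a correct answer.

take(4) | caesar(8) | dedupe_adjacent | caesar(4) | swapcase

Check, running the answer program on each example:
  "rrjktqpn" -> "rrjk" -> "zzrs" -> "zrs" -> "dvw" -> "DVW"
  "rewpol" -> "rewp" -> "zmex" -> "zmex" -> "dqib" -> "DQIB"
  "yaljkz" -> "yalj" -> "gitr" -> "gitr" -> "kmxv" -> "KMXV"
  "lugx" -> "lugx" -> "tcof" -> "tcof" -> "xgsj" -> "XGSJ"
  "eovjjvu" -> "eovj" -> "mwdr" -> "mwdr" -> "qahv" -> "QAHV"
  "ncmgrjmxfaza" -> "ncmg" -> "vkuo" -> "vkuo" -> "zoys" -> "ZOYS"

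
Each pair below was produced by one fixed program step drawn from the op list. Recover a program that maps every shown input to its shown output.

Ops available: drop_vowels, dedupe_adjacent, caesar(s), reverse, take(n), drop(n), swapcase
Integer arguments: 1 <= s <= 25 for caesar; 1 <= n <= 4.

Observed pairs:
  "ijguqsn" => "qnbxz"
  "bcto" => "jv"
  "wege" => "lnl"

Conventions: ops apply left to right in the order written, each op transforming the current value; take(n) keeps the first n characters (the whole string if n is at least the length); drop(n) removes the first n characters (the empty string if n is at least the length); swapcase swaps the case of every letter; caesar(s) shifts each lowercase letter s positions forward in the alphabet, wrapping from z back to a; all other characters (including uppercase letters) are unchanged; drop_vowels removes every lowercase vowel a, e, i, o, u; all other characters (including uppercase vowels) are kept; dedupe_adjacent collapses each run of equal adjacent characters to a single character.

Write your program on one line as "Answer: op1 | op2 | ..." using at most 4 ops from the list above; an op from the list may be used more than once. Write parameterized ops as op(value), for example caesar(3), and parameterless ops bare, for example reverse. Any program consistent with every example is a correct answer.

drop(1) | caesar(7) | drop_vowels

Check, running the answer program on each example:
  "ijguqsn" -> "jguqsn" -> "qnbxzu" -> "qnbxz"
  "bcto" -> "cto" -> "jav" -> "jv"
  "wege" -> "ege" -> "lnl" -> "lnl"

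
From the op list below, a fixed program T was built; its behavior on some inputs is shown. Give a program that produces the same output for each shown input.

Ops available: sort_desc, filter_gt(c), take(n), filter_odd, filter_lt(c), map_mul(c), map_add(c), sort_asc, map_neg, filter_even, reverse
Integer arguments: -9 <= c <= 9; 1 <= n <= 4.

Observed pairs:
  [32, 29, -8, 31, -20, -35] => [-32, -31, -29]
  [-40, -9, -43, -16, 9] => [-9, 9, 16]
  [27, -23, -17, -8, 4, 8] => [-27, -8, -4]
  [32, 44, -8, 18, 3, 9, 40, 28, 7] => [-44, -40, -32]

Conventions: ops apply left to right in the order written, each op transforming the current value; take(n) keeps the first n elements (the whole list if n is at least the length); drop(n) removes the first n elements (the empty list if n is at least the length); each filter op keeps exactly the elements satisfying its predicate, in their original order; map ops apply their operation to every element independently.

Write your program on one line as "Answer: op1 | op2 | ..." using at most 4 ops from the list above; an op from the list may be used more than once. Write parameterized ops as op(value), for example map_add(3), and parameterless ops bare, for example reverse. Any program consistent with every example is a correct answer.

sort_desc | take(3) | map_neg

Check, running the answer program on each example:
  [32, 29, -8, 31, -20, -35] -> [32, 31, 29, -8, -20, -35] -> [32, 31, 29] -> [-32, -31, -29]
  [-40, -9, -43, -16, 9] -> [9, -9, -16, -40, -43] -> [9, -9, -16] -> [-9, 9, 16]
  [27, -23, -17, -8, 4, 8] -> [27, 8, 4, -8, -17, -23] -> [27, 8, 4] -> [-27, -8, -4]
  [32, 44, -8, 18, 3, 9, 40, 28, 7] -> [44, 40, 32, 28, 18, 9, 7, 3, -8] -> [44, 40, 32] -> [-44, -40, -32]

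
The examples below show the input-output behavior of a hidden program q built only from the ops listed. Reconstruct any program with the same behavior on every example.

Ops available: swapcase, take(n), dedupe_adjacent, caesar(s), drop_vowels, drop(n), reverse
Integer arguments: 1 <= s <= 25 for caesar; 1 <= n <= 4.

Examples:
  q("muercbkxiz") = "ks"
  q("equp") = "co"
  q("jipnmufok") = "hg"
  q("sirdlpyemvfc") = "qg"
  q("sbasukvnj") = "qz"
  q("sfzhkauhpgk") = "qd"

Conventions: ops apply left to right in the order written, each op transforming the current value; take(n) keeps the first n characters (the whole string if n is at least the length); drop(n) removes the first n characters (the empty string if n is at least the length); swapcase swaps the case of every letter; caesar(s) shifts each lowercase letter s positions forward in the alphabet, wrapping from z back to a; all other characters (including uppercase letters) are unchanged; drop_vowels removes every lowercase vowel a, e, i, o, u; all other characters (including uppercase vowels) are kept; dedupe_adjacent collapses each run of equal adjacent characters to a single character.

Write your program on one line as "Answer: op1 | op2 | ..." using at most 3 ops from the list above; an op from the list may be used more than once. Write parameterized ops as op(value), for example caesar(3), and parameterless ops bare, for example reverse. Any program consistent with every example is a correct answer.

take(2) | caesar(24)

Check, running the answer program on each example:
  "muercbkxiz" -> "mu" -> "ks"
  "equp" -> "eq" -> "co"
  "jipnmufok" -> "ji" -> "hg"
  "sirdlpyemvfc" -> "si" -> "qg"
  "sbasukvnj" -> "sb" -> "qz"
  "sfzhkauhpgk" -> "sf" -> "qd"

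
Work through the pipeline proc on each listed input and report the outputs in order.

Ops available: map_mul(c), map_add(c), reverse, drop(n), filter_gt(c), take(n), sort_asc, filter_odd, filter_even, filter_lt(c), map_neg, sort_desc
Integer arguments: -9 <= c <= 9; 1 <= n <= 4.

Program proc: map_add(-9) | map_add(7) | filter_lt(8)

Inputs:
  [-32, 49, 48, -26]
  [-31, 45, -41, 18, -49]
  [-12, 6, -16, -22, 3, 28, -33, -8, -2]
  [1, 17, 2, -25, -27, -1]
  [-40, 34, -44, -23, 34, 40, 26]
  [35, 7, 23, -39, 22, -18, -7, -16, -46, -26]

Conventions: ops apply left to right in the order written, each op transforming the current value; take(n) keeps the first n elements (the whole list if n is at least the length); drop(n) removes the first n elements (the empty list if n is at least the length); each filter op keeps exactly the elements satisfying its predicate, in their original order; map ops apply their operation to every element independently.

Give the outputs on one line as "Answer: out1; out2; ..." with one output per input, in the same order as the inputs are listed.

[-34, -28]; [-33, -43, -51]; [-14, 4, -18, -24, 1, -35, -10, -4]; [-1, 0, -27, -29, -3]; [-42, -46, -25]; [5, -41, -20, -9, -18, -48, -28]

Execution, op by op:
  [-32, 49, 48, -26] -> [-41, 40, 39, -35] -> [-34, 47, 46, -28] -> [-34, -28]
  [-31, 45, -41, 18, -49] -> [-40, 36, -50, 9, -58] -> [-33, 43, -43, 16, -51] -> [-33, -43, -51]
  [-12, 6, -16, -22, 3, 28, -33, -8, -2] -> [-21, -3, -25, -31, -6, 19, -42, -17, -11] -> [-14, 4, -18, -24, 1, 26, -35, -10, -4] -> [-14, 4, -18, -24, 1, -35, -10, -4]
  [1, 17, 2, -25, -27, -1] -> [-8, 8, -7, -34, -36, -10] -> [-1, 15, 0, -27, -29, -3] -> [-1, 0, -27, -29, -3]
  [-40, 34, -44, -23, 34, 40, 26] -> [-49, 25, -53, -32, 25, 31, 17] -> [-42, 32, -46, -25, 32, 38, 24] -> [-42, -46, -25]
  [35, 7, 23, -39, 22, -18, -7, -16, -46, -26] -> [26, -2, 14, -48, 13, -27, -16, -25, -55, -35] -> [33, 5, 21, -41, 20, -20, -9, -18, -48, -28] -> [5, -41, -20, -9, -18, -48, -28]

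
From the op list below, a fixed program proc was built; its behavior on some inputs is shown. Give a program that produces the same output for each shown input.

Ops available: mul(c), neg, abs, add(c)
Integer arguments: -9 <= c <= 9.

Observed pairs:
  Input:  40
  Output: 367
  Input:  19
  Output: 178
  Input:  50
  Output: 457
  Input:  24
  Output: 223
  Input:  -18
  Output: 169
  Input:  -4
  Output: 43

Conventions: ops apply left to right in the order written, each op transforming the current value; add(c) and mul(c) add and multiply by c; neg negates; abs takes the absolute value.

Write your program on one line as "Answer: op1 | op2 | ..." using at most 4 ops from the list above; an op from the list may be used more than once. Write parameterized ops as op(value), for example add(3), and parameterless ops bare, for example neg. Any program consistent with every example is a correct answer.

abs | mul(9) | add(7)

Check, running the answer program on each example:
  40 -> 40 -> 360 -> 367
  19 -> 19 -> 171 -> 178
  50 -> 50 -> 450 -> 457
  24 -> 24 -> 216 -> 223
  -18 -> 18 -> 162 -> 169
  -4 -> 4 -> 36 -> 43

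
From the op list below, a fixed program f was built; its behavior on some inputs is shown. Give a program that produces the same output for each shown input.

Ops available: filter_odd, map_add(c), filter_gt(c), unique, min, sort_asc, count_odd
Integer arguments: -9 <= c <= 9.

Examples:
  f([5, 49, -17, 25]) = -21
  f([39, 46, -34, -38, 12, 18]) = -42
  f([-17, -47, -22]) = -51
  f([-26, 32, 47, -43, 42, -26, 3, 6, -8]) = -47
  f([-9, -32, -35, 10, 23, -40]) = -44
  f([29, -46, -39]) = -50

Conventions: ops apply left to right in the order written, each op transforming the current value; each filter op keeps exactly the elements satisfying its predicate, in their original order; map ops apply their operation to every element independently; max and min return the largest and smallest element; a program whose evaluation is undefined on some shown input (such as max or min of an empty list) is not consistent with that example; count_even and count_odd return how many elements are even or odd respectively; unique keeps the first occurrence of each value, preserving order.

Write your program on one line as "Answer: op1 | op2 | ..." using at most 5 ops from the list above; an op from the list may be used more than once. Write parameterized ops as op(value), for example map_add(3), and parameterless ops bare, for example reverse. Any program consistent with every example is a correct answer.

unique | sort_asc | map_add(-4) | min

Check, running the answer program on each example:
  [5, 49, -17, 25] -> [5, 49, -17, 25] -> [-17, 5, 25, 49] -> [-21, 1, 21, 45] -> -21
  [39, 46, -34, -38, 12, 18] -> [39, 46, -34, -38, 12, 18] -> [-38, -34, 12, 18, 39, 46] -> [-42, -38, 8, 14, 35, 42] -> -42
  [-17, -47, -22] -> [-17, -47, -22] -> [-47, -22, -17] -> [-51, -26, -21] -> -51
  [-26, 32, 47, -43, 42, -26, 3, 6, -8] -> [-26, 32, 47, -43, 42, 3, 6, -8] -> [-43, -26, -8, 3, 6, 32, 42, 47] -> [-47, -30, -12, -1, 2, 28, 38, 43] -> -47
  [-9, -32, -35, 10, 23, -40] -> [-9, -32, -35, 10, 23, -40] -> [-40, -35, -32, -9, 10, 23] -> [-44, -39, -36, -13, 6, 19] -> -44
  [29, -46, -39] -> [29, -46, -39] -> [-46, -39, 29] -> [-50, -43, 25] -> -50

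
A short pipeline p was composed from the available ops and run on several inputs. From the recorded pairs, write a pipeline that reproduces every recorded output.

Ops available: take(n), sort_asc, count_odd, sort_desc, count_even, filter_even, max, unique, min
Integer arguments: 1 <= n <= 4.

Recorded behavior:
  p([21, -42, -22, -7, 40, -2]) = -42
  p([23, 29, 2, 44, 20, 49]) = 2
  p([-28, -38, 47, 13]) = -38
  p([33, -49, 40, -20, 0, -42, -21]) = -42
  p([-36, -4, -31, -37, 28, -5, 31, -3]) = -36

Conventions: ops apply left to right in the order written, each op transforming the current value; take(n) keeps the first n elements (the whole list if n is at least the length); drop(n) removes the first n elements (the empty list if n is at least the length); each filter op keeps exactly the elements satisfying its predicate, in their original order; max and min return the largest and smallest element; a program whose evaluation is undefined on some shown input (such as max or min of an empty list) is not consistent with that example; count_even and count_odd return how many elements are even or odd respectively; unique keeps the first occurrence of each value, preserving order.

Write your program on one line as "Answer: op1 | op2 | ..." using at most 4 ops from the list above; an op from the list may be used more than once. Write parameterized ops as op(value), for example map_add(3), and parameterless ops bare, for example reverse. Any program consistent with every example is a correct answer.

sort_asc | sort_desc | filter_even | min

Check, running the answer program on each example:
  [21, -42, -22, -7, 40, -2] -> [-42, -22, -7, -2, 21, 40] -> [40, 21, -2, -7, -22, -42] -> [40, -2, -22, -42] -> -42
  [23, 29, 2, 44, 20, 49] -> [2, 20, 23, 29, 44, 49] -> [49, 44, 29, 23, 20, 2] -> [44, 20, 2] -> 2
  [-28, -38, 47, 13] -> [-38, -28, 13, 47] -> [47, 13, -28, -38] -> [-28, -38] -> -38
  [33, -49, 40, -20, 0, -42, -21] -> [-49, -42, -21, -20, 0, 33, 40] -> [40, 33, 0, -20, -21, -42, -49] -> [40, 0, -20, -42] -> -42
  [-36, -4, -31, -37, 28, -5, 31, -3] -> [-37, -36, -31, -5, -4, -3, 28, 31] -> [31, 28, -3, -4, -5, -31, -36, -37] -> [28, -4, -36] -> -36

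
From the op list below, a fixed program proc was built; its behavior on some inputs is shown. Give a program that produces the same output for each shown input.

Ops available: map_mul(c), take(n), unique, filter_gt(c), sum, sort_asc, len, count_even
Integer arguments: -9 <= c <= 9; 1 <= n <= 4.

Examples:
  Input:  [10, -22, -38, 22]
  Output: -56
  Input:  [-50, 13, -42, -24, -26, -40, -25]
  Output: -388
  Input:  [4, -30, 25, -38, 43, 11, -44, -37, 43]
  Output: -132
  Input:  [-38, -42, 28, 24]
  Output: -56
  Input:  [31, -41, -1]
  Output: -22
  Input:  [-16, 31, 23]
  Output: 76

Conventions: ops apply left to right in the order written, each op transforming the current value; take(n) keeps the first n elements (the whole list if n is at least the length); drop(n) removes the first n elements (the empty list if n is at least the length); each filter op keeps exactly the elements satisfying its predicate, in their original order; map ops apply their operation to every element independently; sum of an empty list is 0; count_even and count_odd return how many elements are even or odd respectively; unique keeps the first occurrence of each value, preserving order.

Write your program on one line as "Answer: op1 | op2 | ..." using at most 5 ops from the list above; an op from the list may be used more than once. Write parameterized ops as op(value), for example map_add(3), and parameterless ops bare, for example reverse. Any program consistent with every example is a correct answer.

unique | sort_asc | map_mul(2) | sum

Check, running the answer program on each example:
  [10, -22, -38, 22] -> [10, -22, -38, 22] -> [-38, -22, 10, 22] -> [-76, -44, 20, 44] -> -56
  [-50, 13, -42, -24, -26, -40, -25] -> [-50, 13, -42, -24, -26, -40, -25] -> [-50, -42, -40, -26, -25, -24, 13] -> [-100, -84, -80, -52, -50, -48, 26] -> -388
  [4, -30, 25, -38, 43, 11, -44, -37, 43] -> [4, -30, 25, -38, 43, 11, -44, -37] -> [-44, -38, -37, -30, 4, 11, 25, 43] -> [-88, -76, -74, -60, 8, 22, 50, 86] -> -132
  [-38, -42, 28, 24] -> [-38, -42, 28, 24] -> [-42, -38, 24, 28] -> [-84, -76, 48, 56] -> -56
  [31, -41, -1] -> [31, -41, -1] -> [-41, -1, 31] -> [-82, -2, 62] -> -22
  [-16, 31, 23] -> [-16, 31, 23] -> [-16, 23, 31] -> [-32, 46, 62] -> 76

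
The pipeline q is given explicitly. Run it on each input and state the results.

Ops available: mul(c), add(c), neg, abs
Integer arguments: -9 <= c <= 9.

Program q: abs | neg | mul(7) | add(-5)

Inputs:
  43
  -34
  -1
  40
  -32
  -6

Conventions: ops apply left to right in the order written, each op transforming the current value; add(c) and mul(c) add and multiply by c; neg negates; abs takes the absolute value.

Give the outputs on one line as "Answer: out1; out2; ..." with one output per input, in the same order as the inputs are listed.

-306; -243; -12; -285; -229; -47

Execution, op by op:
  43 -> 43 -> -43 -> -301 -> -306
  -34 -> 34 -> -34 -> -238 -> -243
  -1 -> 1 -> -1 -> -7 -> -12
  40 -> 40 -> -40 -> -280 -> -285
  -32 -> 32 -> -32 -> -224 -> -229
  -6 -> 6 -> -6 -> -42 -> -47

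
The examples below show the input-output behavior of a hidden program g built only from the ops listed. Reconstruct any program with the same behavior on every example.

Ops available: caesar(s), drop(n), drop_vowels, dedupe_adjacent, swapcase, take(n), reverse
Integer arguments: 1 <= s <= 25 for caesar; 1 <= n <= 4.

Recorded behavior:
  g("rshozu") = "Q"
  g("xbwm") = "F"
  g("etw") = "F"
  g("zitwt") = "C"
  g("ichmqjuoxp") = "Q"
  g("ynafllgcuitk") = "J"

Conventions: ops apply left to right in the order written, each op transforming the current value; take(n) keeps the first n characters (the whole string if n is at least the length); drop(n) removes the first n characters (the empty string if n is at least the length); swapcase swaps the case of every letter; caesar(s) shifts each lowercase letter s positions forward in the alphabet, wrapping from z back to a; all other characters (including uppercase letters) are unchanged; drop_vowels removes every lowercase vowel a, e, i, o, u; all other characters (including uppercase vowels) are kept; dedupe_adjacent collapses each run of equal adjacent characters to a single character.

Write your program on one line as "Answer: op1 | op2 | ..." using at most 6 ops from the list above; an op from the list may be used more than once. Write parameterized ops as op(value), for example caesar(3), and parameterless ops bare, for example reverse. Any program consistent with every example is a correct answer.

drop(1) | take(2) | caesar(9) | drop(1) | swapcase

Check, running the answer program on each example:
  "rshozu" -> "shozu" -> "sh" -> "bq" -> "q" -> "Q"
  "xbwm" -> "bwm" -> "bw" -> "kf" -> "f" -> "F"
  "etw" -> "tw" -> "tw" -> "cf" -> "f" -> "F"
  "zitwt" -> "itwt" -> "it" -> "rc" -> "c" -> "C"
  "ichmqjuoxp" -> "chmqjuoxp" -> "ch" -> "lq" -> "q" -> "Q"
  "ynafllgcuitk" -> "nafllgcuitk" -> "na" -> "wj" -> "j" -> "J"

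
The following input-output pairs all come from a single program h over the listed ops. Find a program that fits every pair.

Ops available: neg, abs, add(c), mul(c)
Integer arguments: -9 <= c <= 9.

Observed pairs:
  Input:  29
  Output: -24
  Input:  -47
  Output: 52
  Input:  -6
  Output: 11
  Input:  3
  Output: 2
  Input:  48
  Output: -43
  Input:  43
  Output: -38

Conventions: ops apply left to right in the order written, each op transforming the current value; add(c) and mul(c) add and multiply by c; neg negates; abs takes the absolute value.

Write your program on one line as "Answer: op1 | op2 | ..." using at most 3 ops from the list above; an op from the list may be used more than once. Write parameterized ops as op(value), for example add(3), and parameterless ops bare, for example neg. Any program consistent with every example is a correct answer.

add(-5) | neg

Check, running the answer program on each example:
  29 -> 24 -> -24
  -47 -> -52 -> 52
  -6 -> -11 -> 11
  3 -> -2 -> 2
  48 -> 43 -> -43
  43 -> 38 -> -38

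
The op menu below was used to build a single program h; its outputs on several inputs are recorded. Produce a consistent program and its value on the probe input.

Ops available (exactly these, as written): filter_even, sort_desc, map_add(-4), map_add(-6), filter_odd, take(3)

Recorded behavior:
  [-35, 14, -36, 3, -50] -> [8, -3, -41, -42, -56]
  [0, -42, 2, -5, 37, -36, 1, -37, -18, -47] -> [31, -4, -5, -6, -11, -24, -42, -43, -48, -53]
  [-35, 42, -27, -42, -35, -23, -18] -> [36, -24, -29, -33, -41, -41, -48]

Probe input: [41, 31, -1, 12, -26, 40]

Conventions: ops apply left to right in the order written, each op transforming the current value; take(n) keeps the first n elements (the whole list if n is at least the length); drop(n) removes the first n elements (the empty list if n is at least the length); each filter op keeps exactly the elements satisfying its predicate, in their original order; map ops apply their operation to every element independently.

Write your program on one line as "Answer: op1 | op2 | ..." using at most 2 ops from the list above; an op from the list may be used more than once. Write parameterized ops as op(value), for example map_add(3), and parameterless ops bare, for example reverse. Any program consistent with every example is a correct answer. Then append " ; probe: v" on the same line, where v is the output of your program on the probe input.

sort_desc | map_add(-6) ; probe: [35, 34, 25, 6, -7, -32]

Check, running the answer program on each example:
  [-35, 14, -36, 3, -50] -> [14, 3, -35, -36, -50] -> [8, -3, -41, -42, -56]
  [0, -42, 2, -5, 37, -36, 1, -37, -18, -47] -> [37, 2, 1, 0, -5, -18, -36, -37, -42, -47] -> [31, -4, -5, -6, -11, -24, -42, -43, -48, -53]
  [-35, 42, -27, -42, -35, -23, -18] -> [42, -18, -23, -27, -35, -35, -42] -> [36, -24, -29, -33, -41, -41, -48]
  probe: [41, 31, -1, 12, -26, 40] -> [41, 40, 31, 12, -1, -26] -> [35, 34, 25, 6, -7, -32]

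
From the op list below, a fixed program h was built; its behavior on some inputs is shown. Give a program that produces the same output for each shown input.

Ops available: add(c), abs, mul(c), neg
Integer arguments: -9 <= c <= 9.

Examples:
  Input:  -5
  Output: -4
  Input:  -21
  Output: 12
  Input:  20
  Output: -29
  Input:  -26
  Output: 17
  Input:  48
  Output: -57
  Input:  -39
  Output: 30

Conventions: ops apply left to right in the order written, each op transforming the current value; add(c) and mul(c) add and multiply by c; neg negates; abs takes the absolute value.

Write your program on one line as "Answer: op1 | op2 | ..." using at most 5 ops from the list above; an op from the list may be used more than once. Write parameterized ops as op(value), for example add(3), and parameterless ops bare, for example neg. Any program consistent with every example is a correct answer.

add(3) | add(7) | add(1) | add(-2) | neg

Check, running the answer program on each example:
  -5 -> -2 -> 5 -> 6 -> 4 -> -4
  -21 -> -18 -> -11 -> -10 -> -12 -> 12
  20 -> 23 -> 30 -> 31 -> 29 -> -29
  -26 -> -23 -> -16 -> -15 -> -17 -> 17
  48 -> 51 -> 58 -> 59 -> 57 -> -57
  -39 -> -36 -> -29 -> -28 -> -30 -> 30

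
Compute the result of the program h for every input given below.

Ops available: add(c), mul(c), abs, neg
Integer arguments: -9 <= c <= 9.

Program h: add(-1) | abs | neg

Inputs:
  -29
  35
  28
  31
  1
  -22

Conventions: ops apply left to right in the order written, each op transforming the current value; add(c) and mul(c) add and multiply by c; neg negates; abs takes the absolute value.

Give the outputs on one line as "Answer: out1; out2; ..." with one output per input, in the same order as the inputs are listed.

-30; -34; -27; -30; 0; -23

Execution, op by op:
  -29 -> -30 -> 30 -> -30
  35 -> 34 -> 34 -> -34
  28 -> 27 -> 27 -> -27
  31 -> 30 -> 30 -> -30
  1 -> 0 -> 0 -> 0
  -22 -> -23 -> 23 -> -23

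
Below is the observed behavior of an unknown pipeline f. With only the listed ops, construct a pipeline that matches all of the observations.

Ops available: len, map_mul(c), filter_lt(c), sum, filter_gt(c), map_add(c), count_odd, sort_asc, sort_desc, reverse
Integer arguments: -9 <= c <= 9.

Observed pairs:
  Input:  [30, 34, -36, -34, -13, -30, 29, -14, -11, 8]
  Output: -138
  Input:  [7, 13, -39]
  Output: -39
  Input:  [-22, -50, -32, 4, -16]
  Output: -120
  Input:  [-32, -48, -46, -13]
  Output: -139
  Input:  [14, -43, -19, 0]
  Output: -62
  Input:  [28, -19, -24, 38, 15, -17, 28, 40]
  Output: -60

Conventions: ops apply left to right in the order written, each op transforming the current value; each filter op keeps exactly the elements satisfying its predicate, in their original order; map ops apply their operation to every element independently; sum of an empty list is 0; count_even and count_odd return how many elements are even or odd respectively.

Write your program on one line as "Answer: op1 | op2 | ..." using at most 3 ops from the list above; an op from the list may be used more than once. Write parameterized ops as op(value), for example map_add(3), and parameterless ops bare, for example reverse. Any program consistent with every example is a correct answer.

filter_lt(-4) | sum

Check, running the answer program on each example:
  [30, 34, -36, -34, -13, -30, 29, -14, -11, 8] -> [-36, -34, -13, -30, -14, -11] -> -138
  [7, 13, -39] -> [-39] -> -39
  [-22, -50, -32, 4, -16] -> [-22, -50, -32, -16] -> -120
  [-32, -48, -46, -13] -> [-32, -48, -46, -13] -> -139
  [14, -43, -19, 0] -> [-43, -19] -> -62
  [28, -19, -24, 38, 15, -17, 28, 40] -> [-19, -24, -17] -> -60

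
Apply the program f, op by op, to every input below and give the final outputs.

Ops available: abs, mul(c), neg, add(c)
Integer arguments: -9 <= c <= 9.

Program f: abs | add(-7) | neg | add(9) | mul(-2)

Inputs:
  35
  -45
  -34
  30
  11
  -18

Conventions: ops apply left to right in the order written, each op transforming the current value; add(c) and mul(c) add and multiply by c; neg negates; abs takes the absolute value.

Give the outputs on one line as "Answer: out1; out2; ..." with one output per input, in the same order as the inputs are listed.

38; 58; 36; 28; -10; 4

Execution, op by op:
  35 -> 35 -> 28 -> -28 -> -19 -> 38
  -45 -> 45 -> 38 -> -38 -> -29 -> 58
  -34 -> 34 -> 27 -> -27 -> -18 -> 36
  30 -> 30 -> 23 -> -23 -> -14 -> 28
  11 -> 11 -> 4 -> -4 -> 5 -> -10
  -18 -> 18 -> 11 -> -11 -> -2 -> 4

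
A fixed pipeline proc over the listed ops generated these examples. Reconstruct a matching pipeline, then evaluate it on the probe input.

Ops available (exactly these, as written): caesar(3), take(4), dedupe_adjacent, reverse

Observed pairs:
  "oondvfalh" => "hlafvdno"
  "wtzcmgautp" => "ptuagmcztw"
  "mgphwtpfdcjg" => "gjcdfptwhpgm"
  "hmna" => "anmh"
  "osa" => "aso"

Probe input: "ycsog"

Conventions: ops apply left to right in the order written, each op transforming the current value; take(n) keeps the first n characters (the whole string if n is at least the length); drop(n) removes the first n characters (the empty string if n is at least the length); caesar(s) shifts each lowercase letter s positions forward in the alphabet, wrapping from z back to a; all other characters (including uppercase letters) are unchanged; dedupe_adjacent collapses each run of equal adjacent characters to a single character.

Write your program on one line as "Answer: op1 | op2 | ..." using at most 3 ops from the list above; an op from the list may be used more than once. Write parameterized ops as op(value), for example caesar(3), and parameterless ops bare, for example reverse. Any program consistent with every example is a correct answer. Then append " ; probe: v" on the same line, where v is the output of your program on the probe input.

reverse | dedupe_adjacent ; probe: "goscy"

Check, running the answer program on each example:
  "oondvfalh" -> "hlafvdnoo" -> "hlafvdno"
  "wtzcmgautp" -> "ptuagmcztw" -> "ptuagmcztw"
  "mgphwtpfdcjg" -> "gjcdfptwhpgm" -> "gjcdfptwhpgm"
  "hmna" -> "anmh" -> "anmh"
  "osa" -> "aso" -> "aso"
  probe: "ycsog" -> "goscy" -> "goscy"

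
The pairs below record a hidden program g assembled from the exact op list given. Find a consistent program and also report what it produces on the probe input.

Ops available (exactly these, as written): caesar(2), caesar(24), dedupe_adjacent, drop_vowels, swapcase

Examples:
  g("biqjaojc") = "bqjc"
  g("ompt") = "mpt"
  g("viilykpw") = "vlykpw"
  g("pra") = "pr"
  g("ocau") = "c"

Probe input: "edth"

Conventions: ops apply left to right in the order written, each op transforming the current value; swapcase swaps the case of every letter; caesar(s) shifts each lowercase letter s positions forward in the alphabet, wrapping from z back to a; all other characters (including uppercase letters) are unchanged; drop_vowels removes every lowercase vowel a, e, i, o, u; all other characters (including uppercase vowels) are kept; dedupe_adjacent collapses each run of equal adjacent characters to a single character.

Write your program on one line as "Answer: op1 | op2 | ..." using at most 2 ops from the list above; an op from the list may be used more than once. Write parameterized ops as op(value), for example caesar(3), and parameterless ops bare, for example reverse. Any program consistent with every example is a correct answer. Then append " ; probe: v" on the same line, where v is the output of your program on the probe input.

drop_vowels | dedupe_adjacent ; probe: "dth"

Check, running the answer program on each example:
  "biqjaojc" -> "bqjjc" -> "bqjc"
  "ompt" -> "mpt" -> "mpt"
  "viilykpw" -> "vlykpw" -> "vlykpw"
  "pra" -> "pr" -> "pr"
  "ocau" -> "c" -> "c"
  probe: "edth" -> "dth" -> "dth"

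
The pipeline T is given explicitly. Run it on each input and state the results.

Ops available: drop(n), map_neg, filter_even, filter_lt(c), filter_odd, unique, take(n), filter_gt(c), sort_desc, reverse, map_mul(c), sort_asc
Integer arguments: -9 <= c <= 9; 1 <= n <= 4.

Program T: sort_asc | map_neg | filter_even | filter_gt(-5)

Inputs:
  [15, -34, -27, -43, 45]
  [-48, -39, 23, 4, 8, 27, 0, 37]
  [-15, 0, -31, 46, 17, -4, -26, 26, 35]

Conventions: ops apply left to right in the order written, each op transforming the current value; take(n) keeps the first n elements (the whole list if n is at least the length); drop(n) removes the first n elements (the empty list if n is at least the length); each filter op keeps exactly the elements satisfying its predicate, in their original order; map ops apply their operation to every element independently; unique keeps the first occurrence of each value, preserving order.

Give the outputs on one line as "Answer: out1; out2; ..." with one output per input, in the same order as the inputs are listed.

[34]; [48, 0, -4]; [26, 4, 0]

Execution, op by op:
  [15, -34, -27, -43, 45] -> [-43, -34, -27, 15, 45] -> [43, 34, 27, -15, -45] -> [34] -> [34]
  [-48, -39, 23, 4, 8, 27, 0, 37] -> [-48, -39, 0, 4, 8, 23, 27, 37] -> [48, 39, 0, -4, -8, -23, -27, -37] -> [48, 0, -4, -8] -> [48, 0, -4]
  [-15, 0, -31, 46, 17, -4, -26, 26, 35] -> [-31, -26, -15, -4, 0, 17, 26, 35, 46] -> [31, 26, 15, 4, 0, -17, -26, -35, -46] -> [26, 4, 0, -26, -46] -> [26, 4, 0]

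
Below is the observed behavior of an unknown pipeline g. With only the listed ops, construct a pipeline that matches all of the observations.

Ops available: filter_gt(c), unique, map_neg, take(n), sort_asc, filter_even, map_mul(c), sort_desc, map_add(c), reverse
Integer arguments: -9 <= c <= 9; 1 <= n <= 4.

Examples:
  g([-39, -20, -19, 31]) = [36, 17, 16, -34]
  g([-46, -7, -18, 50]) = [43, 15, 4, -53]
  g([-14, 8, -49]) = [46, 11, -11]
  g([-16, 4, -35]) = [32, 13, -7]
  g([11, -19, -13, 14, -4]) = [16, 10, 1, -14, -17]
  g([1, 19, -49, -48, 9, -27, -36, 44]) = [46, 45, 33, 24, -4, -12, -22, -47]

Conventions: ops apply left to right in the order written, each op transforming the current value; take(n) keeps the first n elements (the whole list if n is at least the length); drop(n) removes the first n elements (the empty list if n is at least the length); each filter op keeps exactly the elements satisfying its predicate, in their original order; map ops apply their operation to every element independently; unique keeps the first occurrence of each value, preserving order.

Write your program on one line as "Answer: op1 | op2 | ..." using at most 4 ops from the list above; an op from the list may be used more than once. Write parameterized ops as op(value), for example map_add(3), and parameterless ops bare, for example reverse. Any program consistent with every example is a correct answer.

map_neg | reverse | sort_desc | map_add(-3)

Check, running the answer program on each example:
  [-39, -20, -19, 31] -> [39, 20, 19, -31] -> [-31, 19, 20, 39] -> [39, 20, 19, -31] -> [36, 17, 16, -34]
  [-46, -7, -18, 50] -> [46, 7, 18, -50] -> [-50, 18, 7, 46] -> [46, 18, 7, -50] -> [43, 15, 4, -53]
  [-14, 8, -49] -> [14, -8, 49] -> [49, -8, 14] -> [49, 14, -8] -> [46, 11, -11]
  [-16, 4, -35] -> [16, -4, 35] -> [35, -4, 16] -> [35, 16, -4] -> [32, 13, -7]
  [11, -19, -13, 14, -4] -> [-11, 19, 13, -14, 4] -> [4, -14, 13, 19, -11] -> [19, 13, 4, -11, -14] -> [16, 10, 1, -14, -17]
  [1, 19, -49, -48, 9, -27, -36, 44] -> [-1, -19, 49, 48, -9, 27, 36, -44] -> [-44, 36, 27, -9, 48, 49, -19, -1] -> [49, 48, 36, 27, -1, -9, -19, -44] -> [46, 45, 33, 24, -4, -12, -22, -47]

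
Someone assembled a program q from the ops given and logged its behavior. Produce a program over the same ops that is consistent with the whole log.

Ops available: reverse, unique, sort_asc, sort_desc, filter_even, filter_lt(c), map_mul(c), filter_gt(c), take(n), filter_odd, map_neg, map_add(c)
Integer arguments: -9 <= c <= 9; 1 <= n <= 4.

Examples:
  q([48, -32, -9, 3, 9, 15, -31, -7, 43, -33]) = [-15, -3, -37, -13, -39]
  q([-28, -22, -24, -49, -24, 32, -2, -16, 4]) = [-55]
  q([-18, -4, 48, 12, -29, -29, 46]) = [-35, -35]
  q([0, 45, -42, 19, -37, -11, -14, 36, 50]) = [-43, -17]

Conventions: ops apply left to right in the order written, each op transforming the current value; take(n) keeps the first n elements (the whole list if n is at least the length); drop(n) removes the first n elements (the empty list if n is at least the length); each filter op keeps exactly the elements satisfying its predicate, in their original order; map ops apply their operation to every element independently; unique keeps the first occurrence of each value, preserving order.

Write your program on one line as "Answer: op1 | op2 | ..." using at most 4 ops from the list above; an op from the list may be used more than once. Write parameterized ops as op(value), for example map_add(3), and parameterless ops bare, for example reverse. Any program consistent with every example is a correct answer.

map_add(-4) | map_add(-2) | filter_odd | filter_lt(3)

Check, running the answer program on each example:
  [48, -32, -9, 3, 9, 15, -31, -7, 43, -33] -> [44, -36, -13, -1, 5, 11, -35, -11, 39, -37] -> [42, -38, -15, -3, 3, 9, -37, -13, 37, -39] -> [-15, -3, 3, 9, -37, -13, 37, -39] -> [-15, -3, -37, -13, -39]
  [-28, -22, -24, -49, -24, 32, -2, -16, 4] -> [-32, -26, -28, -53, -28, 28, -6, -20, 0] -> [-34, -28, -30, -55, -30, 26, -8, -22, -2] -> [-55] -> [-55]
  [-18, -4, 48, 12, -29, -29, 46] -> [-22, -8, 44, 8, -33, -33, 42] -> [-24, -10, 42, 6, -35, -35, 40] -> [-35, -35] -> [-35, -35]
  [0, 45, -42, 19, -37, -11, -14, 36, 50] -> [-4, 41, -46, 15, -41, -15, -18, 32, 46] -> [-6, 39, -48, 13, -43, -17, -20, 30, 44] -> [39, 13, -43, -17] -> [-43, -17]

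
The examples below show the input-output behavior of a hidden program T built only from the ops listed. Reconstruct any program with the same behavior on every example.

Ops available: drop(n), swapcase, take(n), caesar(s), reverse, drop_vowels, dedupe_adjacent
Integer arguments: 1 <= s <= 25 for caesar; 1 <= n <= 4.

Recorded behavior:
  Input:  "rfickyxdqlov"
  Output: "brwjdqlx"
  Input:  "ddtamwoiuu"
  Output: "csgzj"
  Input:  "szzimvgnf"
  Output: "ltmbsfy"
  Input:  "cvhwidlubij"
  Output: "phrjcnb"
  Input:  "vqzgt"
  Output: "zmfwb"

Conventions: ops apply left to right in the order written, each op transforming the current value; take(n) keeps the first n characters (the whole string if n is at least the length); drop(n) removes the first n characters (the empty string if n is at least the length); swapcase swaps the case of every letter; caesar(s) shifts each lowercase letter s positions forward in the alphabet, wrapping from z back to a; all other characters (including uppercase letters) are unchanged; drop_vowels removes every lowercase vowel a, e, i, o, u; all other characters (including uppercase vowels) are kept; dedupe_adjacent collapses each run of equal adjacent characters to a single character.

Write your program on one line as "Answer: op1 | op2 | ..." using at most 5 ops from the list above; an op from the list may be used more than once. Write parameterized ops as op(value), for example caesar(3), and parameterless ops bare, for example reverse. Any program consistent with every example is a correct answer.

reverse | dedupe_adjacent | caesar(6) | drop_vowels

Check, running the answer program on each example:
  "rfickyxdqlov" -> "volqdxykcifr" -> "volqdxykcifr" -> "burwjdeqiolx" -> "brwjdqlx"
  "ddtamwoiuu" -> "uuiowmatdd" -> "uiowmatd" -> "aoucsgzj" -> "csgzj"
  "szzimvgnf" -> "fngvmizzs" -> "fngvmizs" -> "ltmbsofy" -> "ltmbsfy"
  "cvhwidlubij" -> "jibuldiwhvc" -> "jibuldiwhvc" -> "poharjocnbi" -> "phrjcnb"
  "vqzgt" -> "tgzqv" -> "tgzqv" -> "zmfwb" -> "zmfwb"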